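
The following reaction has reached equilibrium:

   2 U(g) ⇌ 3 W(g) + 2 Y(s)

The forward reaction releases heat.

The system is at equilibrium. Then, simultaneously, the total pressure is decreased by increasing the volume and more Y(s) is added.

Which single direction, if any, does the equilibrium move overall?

right

Gas moles: reactants 2, products 3 (Δn_gas = +1). Expansion shifts the system toward the side with more moles of gas — to the right.
Y is a pure solid; its activity is 1 regardless of amount, so Q is unaffected — no shift from this change.
Only the nonzero effect(s) matter; the net shift is to the right.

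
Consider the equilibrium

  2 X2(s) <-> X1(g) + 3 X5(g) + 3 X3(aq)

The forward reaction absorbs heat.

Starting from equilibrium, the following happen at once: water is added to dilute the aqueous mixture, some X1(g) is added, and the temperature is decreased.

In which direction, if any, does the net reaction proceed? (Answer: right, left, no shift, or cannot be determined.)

Dilution lowers every aqueous concentration by the same factor. Δn_aq = 3 − 0 = +3, so the system shifts toward the side with more dissolved moles — to the right.
Adding X1 (g), a product, drives the reaction to the left.
The forward reaction is endothermic. Lowering T favours the exothermic direction — shift to the left.
The individual effects push in opposite directions; without quantitative information the net direction cannot be determined.

cannot be determined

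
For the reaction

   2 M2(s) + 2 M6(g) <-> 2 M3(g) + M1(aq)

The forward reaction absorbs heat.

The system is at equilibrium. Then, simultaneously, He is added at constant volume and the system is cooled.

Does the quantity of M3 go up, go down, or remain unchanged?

At constant volume, adding an inert gas leaves every reacting species' partial pressure unchanged, so Q is unchanged — no shift from this change.
The forward reaction is endothermic. Lowering T favours the exothermic direction — shift to the left.
The net shift is to the left. M3 is a product, so its amount decreases.

decreases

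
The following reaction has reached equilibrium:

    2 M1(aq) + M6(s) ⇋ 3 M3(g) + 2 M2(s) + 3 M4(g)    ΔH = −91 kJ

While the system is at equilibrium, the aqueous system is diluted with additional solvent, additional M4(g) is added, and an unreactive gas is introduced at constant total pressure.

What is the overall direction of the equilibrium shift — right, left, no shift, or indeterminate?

cannot be determined

Dilution lowers every aqueous concentration by the same factor. Δn_aq = 0 − 2 = -2, so the system shifts toward the side with more dissolved moles — to the left.
Adding M4 (g), a product, drives the reaction to the left.
Adding inert gas at constant total pressure expands the volume and lowers every reacting partial pressure. With Δn_gas = 6 − 0 = +6, Q moves away from K toward the side with fewer gas moles, so the system shifts toward the side with more gas moles — to the right.
The individual effects push in opposite directions; without quantitative information the net direction cannot be determined.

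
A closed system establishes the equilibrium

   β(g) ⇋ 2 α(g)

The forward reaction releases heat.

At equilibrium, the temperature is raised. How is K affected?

decreases

K depends on temperature via the van 't Hoff relation. The forward reaction is exothermic, so raising T decreases K.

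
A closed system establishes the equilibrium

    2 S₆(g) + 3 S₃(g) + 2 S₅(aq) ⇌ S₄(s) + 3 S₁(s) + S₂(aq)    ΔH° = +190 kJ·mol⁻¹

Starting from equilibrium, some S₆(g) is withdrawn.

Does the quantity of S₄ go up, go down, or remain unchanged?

Removing S₆ (g), a reactant, drives the reaction to the left.
The net shift is to the left. S₄ is a product, so its amount decreases.

decreases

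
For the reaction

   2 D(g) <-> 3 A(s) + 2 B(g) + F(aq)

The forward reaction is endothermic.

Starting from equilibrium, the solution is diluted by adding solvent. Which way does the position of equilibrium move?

Dilution lowers every aqueous concentration by the same factor. Δn_aq = 1 − 0 = +1, so the system shifts toward the side with more dissolved moles — to the right.

right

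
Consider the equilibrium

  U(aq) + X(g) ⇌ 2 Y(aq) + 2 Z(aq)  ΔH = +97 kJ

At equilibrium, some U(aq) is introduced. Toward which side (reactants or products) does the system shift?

right

Adding U (aq), a reactant, drives the reaction to the right.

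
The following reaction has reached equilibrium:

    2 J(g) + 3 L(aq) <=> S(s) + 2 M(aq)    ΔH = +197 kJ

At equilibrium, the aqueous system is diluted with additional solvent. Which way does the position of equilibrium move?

Dilution lowers every aqueous concentration by the same factor. Δn_aq = 2 − 3 = -1, so the system shifts toward the side with more dissolved moles — to the left.

left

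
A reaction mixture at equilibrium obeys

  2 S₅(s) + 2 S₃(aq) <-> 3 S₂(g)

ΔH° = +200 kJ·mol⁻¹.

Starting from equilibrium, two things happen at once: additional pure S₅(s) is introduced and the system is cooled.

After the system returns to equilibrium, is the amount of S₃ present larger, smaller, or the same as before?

S₅ is a pure solid; its activity is 1 regardless of amount, so Q is unaffected — no shift from this change.
The forward reaction is endothermic. Lowering T favours the exothermic direction — shift to the left.
The net shift is to the left. S₃ is a reactant, so its amount increases.

increases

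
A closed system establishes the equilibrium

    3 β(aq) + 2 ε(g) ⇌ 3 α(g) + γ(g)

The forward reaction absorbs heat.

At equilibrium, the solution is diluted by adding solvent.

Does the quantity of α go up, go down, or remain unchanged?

decreases

Dilution lowers every aqueous concentration by the same factor. Δn_aq = 0 − 3 = -3, so the system shifts toward the side with more dissolved moles — to the left.
The net shift is to the left. α is a product, so its amount decreases.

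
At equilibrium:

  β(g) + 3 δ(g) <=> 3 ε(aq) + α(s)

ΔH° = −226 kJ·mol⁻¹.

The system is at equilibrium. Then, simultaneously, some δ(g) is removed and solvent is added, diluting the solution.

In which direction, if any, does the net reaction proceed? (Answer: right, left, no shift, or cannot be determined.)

Removing δ (g), a reactant, drives the reaction to the left.
Dilution lowers every aqueous concentration by the same factor. Δn_aq = 3 − 0 = +3, so the system shifts toward the side with more dissolved moles — to the right.
The individual effects push in opposite directions; without quantitative information the net direction cannot be determined.

cannot be determined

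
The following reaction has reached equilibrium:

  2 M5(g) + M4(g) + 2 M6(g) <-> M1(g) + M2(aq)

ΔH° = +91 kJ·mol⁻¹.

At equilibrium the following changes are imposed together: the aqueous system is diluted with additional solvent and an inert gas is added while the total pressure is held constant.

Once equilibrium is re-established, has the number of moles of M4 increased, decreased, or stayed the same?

Dilution lowers every aqueous concentration by the same factor. Δn_aq = 1 − 0 = +1, so the system shifts toward the side with more dissolved moles — to the right.
Adding inert gas at constant total pressure expands the volume and lowers every reacting partial pressure. With Δn_gas = 1 − 5 = -4, Q moves away from K toward the side with fewer gas moles, so the system shifts toward the side with more gas moles — to the left.
The two effects oppose each other, so the net shift — and hence the change in M4 — cannot be determined from the given information.

cannot be determined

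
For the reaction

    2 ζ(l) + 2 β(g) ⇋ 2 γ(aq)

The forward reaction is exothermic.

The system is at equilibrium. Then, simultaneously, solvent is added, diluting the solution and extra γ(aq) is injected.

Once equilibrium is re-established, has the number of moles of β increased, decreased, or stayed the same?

Dilution lowers every aqueous concentration by the same factor. Δn_aq = 2 − 0 = +2, so the system shifts toward the side with more dissolved moles — to the right.
Adding γ (aq), a product, drives the reaction to the left.
The two effects oppose each other, so the net shift — and hence the change in β — cannot be determined from the given information.

cannot be determined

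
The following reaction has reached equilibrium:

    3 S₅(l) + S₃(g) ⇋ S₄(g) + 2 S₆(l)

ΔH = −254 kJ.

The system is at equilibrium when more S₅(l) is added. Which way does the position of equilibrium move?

S₅ is a pure liquid; its activity is 1 regardless of amount, so Q is unaffected — no shift from this change.

no shift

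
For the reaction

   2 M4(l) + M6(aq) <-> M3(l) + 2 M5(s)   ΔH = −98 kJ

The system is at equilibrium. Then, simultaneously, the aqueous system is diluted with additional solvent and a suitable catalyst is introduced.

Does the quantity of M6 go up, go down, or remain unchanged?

Dilution lowers every aqueous concentration by the same factor. Δn_aq = 0 − 1 = -1, so the system shifts toward the side with more dissolved moles — to the left.
A catalyst speeds both forward and reverse rates equally; it changes neither Q nor K — no shift from this change.
The net shift is to the left. M6 is a reactant, so its amount increases.

increases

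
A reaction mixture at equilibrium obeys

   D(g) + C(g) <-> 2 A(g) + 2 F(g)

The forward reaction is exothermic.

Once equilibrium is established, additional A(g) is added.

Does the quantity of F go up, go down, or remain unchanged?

decreases

Adding A (g), a product, drives the reaction to the left.
The net shift is to the left. F is a product, so its amount decreases.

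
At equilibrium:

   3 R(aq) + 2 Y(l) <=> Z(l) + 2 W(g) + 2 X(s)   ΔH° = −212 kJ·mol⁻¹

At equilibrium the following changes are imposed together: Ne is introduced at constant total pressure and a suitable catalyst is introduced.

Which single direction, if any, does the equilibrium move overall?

right

Adding inert gas at constant total pressure expands the volume and lowers every reacting partial pressure. With Δn_gas = 2 − 0 = +2, Q moves away from K toward the side with fewer gas moles, so the system shifts toward the side with more gas moles — to the right.
A catalyst speeds both forward and reverse rates equally; it changes neither Q nor K — no shift from this change.
Only the nonzero effect(s) matter; the net shift is to the right.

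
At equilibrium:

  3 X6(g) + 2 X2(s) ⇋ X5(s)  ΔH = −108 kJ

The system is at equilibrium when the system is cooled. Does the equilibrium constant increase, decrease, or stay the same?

increases

K depends on temperature via the van 't Hoff relation. The forward reaction is exothermic, so lowering T increases K.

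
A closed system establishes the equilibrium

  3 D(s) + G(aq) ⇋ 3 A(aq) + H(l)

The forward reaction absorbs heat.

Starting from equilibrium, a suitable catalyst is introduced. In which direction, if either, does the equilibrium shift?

A catalyst speeds both forward and reverse rates equally; it changes neither Q nor K — no shift from this change.

no shift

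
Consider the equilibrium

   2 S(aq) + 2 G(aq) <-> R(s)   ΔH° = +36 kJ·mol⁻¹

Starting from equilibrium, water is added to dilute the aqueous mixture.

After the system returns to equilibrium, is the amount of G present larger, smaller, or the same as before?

Dilution lowers every aqueous concentration by the same factor. Δn_aq = 0 − 4 = -4, so the system shifts toward the side with more dissolved moles — to the left.
The net shift is to the left. G is a reactant, so its amount increases.

increases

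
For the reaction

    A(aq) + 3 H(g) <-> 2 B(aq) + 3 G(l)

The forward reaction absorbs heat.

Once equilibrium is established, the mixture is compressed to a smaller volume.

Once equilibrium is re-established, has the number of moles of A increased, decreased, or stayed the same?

Gas moles: reactants 3, products 0 (Δn_gas = -3). Compression shifts the system toward the side with fewer moles of gas — to the right.
The net shift is to the right. A is a reactant, so its amount decreases.

decreases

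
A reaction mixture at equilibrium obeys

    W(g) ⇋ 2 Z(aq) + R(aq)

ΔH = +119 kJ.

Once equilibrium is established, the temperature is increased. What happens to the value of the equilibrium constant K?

K depends on temperature via the van 't Hoff relation. The forward reaction is endothermic, so raising T increases K.

increases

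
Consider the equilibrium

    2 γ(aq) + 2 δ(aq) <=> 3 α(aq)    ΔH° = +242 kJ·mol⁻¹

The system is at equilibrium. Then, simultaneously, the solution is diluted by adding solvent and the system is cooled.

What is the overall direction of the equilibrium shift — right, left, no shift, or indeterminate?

left

Dilution lowers every aqueous concentration by the same factor. Δn_aq = 3 − 4 = -1, so the system shifts toward the side with more dissolved moles — to the left.
The forward reaction is endothermic. Lowering T favours the exothermic direction — shift to the left.
All effects act in the same direction — net shift to the left.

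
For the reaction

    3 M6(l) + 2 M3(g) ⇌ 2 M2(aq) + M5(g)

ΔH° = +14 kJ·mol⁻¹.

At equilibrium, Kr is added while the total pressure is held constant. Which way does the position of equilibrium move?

Adding inert gas at constant total pressure expands the volume and lowers every reacting partial pressure. With Δn_gas = 1 − 2 = -1, Q moves away from K toward the side with fewer gas moles, so the system shifts toward the side with more gas moles — to the left.

left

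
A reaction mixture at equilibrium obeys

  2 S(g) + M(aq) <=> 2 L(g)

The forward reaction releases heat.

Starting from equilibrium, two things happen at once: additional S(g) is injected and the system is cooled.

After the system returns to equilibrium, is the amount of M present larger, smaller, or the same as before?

Adding S (g), a reactant, drives the reaction to the right.
The forward reaction is exothermic. Lowering T favours the exothermic direction — shift to the right.
The net shift is to the right. M is a reactant, so its amount decreases.

decreases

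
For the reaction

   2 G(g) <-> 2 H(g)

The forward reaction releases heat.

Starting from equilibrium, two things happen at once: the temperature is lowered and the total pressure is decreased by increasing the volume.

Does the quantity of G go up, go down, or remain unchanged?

decreases

The forward reaction is exothermic. Lowering T favours the exothermic direction — shift to the right.
Gas moles: reactants 2, products 2. Δn_gas = 0, so a volume change leaves Q equal to K — no shift from this change.
The net shift is to the right. G is a reactant, so its amount decreases.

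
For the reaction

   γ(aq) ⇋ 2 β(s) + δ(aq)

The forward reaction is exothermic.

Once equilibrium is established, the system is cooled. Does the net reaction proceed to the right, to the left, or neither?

right

The forward reaction is exothermic. Lowering T favours the exothermic direction — shift to the right.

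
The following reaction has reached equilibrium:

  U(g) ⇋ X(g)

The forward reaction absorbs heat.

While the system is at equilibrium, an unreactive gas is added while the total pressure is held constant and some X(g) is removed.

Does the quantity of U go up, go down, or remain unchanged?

Adding inert gas at constant total pressure expands the volume, scaling every reacting partial pressure by the same factor. Δn_gas = 1 − 1 = 0, so Q is unchanged — no shift.
Removing X (g), a product, drives the reaction to the right.
The net shift is to the right. U is a reactant, so its amount decreases.

decreases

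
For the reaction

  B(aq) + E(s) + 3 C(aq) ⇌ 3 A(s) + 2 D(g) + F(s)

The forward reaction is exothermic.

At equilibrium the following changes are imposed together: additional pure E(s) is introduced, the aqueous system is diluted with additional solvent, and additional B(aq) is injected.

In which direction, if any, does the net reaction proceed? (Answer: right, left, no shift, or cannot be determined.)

cannot be determined

E is a pure solid; its activity is 1 regardless of amount, so Q is unaffected — no shift from this change.
Dilution lowers every aqueous concentration by the same factor. Δn_aq = 0 − 4 = -4, so the system shifts toward the side with more dissolved moles — to the left.
Adding B (aq), a reactant, drives the reaction to the right.
The individual effects push in opposite directions; without quantitative information the net direction cannot be determined.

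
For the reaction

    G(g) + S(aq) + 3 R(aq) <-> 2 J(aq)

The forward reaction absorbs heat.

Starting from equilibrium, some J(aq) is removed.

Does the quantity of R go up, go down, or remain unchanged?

Removing J (aq), a product, drives the reaction to the right.
The net shift is to the right. R is a reactant, so its amount decreases.

decreases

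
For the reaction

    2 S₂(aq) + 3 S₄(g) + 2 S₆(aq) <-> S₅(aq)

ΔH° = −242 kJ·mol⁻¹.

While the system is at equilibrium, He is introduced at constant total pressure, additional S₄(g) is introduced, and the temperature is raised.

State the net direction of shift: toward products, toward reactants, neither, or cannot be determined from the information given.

cannot be determined

Adding inert gas at constant total pressure expands the volume and lowers every reacting partial pressure. With Δn_gas = 0 − 3 = -3, Q moves away from K toward the side with fewer gas moles, so the system shifts toward the side with more gas moles — to the left.
Adding S₄ (g), a reactant, drives the reaction to the right.
The forward reaction is exothermic. Raising T favours the endothermic direction — shift to the left.
The individual effects push in opposite directions; without quantitative information the net direction cannot be determined.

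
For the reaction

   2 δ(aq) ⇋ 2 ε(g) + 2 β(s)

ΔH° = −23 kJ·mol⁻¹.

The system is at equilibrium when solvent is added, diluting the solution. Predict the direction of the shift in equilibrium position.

left

Dilution lowers every aqueous concentration by the same factor. Δn_aq = 0 − 2 = -2, so the system shifts toward the side with more dissolved moles — to the left.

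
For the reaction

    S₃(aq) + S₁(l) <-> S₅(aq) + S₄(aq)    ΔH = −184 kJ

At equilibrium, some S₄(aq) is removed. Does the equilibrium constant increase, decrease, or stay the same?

The equilibrium constant depends only on temperature. This perturbation may move the position of equilibrium, but since T is unchanged, K itself is unchanged.

unchanged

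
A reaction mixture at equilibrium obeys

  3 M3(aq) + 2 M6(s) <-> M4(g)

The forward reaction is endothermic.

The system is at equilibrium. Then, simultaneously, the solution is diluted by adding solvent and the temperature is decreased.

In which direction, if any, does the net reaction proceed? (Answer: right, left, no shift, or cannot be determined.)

left

Dilution lowers every aqueous concentration by the same factor. Δn_aq = 0 − 3 = -3, so the system shifts toward the side with more dissolved moles — to the left.
The forward reaction is endothermic. Lowering T favours the exothermic direction — shift to the left.
All effects act in the same direction — net shift to the left.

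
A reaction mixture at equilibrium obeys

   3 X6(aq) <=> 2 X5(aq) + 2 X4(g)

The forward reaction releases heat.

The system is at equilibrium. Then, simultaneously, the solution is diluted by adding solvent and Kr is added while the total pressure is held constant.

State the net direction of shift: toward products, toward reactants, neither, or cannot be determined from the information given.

cannot be determined

Dilution lowers every aqueous concentration by the same factor. Δn_aq = 2 − 3 = -1, so the system shifts toward the side with more dissolved moles — to the left.
Adding inert gas at constant total pressure expands the volume and lowers every reacting partial pressure. With Δn_gas = 2 − 0 = +2, Q moves away from K toward the side with fewer gas moles, so the system shifts toward the side with more gas moles — to the right.
The individual effects push in opposite directions; without quantitative information the net direction cannot be determined.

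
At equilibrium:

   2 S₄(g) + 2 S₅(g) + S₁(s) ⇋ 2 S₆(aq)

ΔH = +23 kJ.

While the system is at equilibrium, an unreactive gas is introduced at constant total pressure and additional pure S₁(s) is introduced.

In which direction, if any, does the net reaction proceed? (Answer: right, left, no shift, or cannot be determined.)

Adding inert gas at constant total pressure expands the volume and lowers every reacting partial pressure. With Δn_gas = 0 − 4 = -4, Q moves away from K toward the side with fewer gas moles, so the system shifts toward the side with more gas moles — to the left.
S₁ is a pure solid; its activity is 1 regardless of amount, so Q is unaffected — no shift from this change.
Only the nonzero effect(s) matter; the net shift is to the left.

left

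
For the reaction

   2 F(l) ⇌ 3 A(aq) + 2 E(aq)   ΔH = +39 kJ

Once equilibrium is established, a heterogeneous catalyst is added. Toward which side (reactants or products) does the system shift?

A catalyst speeds both forward and reverse rates equally; it changes neither Q nor K — no shift from this change.

no shift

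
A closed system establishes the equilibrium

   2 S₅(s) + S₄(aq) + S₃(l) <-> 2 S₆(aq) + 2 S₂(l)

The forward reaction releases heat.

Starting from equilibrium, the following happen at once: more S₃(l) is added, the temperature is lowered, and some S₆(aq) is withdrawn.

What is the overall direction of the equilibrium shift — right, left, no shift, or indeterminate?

S₃ is a pure liquid; its activity is 1 regardless of amount, so Q is unaffected — no shift from this change.
The forward reaction is exothermic. Lowering T favours the exothermic direction — shift to the right.
Removing S₆ (aq), a product, drives the reaction to the right.
Only the nonzero effect(s) matter; the net shift is to the right.

right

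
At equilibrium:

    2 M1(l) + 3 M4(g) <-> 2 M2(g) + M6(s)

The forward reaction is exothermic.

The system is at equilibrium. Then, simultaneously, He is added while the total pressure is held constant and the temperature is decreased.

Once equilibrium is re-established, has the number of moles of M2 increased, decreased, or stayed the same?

Adding inert gas at constant total pressure expands the volume and lowers every reacting partial pressure. With Δn_gas = 2 − 3 = -1, Q moves away from K toward the side with fewer gas moles, so the system shifts toward the side with more gas moles — to the left.
The forward reaction is exothermic. Lowering T favours the exothermic direction — shift to the right.
The two effects oppose each other, so the net shift — and hence the change in M2 — cannot be determined from the given information.

cannot be determined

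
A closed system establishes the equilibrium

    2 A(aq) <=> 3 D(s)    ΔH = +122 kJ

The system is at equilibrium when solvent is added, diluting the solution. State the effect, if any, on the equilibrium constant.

unchanged

The equilibrium constant depends only on temperature. This perturbation may move the position of equilibrium, but since T is unchanged, K itself is unchanged.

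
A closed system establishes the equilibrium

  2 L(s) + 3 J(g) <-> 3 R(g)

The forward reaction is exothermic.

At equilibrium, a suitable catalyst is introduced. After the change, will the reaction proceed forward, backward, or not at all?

A catalyst speeds both forward and reverse rates equally; it changes neither Q nor K — no shift from this change.

no shift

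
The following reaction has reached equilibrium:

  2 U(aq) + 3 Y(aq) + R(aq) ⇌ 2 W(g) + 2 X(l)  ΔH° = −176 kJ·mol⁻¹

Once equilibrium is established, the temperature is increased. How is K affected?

K depends on temperature via the van 't Hoff relation. The forward reaction is exothermic, so raising T decreases K.

decreases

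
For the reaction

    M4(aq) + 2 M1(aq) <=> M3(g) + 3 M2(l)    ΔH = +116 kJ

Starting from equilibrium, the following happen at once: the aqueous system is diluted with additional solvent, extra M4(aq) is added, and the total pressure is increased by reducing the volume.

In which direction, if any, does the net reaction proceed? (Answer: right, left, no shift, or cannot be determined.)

Dilution lowers every aqueous concentration by the same factor. Δn_aq = 0 − 3 = -3, so the system shifts toward the side with more dissolved moles — to the left.
Adding M4 (aq), a reactant, drives the reaction to the right.
Gas moles: reactants 0, products 1 (Δn_gas = +1). Compression shifts the system toward the side with fewer moles of gas — to the left.
The individual effects push in opposite directions; without quantitative information the net direction cannot be determined.

cannot be determined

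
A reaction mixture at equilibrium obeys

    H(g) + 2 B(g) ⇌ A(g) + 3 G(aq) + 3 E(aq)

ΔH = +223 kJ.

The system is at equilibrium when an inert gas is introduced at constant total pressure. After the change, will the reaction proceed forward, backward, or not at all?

Adding inert gas at constant total pressure expands the volume and lowers every reacting partial pressure. With Δn_gas = 1 − 3 = -2, Q moves away from K toward the side with fewer gas moles, so the system shifts toward the side with more gas moles — to the left.

left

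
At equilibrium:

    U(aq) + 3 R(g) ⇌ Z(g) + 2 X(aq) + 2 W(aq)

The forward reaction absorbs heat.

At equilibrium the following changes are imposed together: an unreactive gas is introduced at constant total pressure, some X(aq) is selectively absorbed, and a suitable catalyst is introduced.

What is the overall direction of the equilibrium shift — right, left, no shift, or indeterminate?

Adding inert gas at constant total pressure expands the volume and lowers every reacting partial pressure. With Δn_gas = 1 − 3 = -2, Q moves away from K toward the side with fewer gas moles, so the system shifts toward the side with more gas moles — to the left.
Removing X (aq), a product, drives the reaction to the right.
A catalyst speeds both forward and reverse rates equally; it changes neither Q nor K — no shift from this change.
The individual effects push in opposite directions; without quantitative information the net direction cannot be determined.

cannot be determined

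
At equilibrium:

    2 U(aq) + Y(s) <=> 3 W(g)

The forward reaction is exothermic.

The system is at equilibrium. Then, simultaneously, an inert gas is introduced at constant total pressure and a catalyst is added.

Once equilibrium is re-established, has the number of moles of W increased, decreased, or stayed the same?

increases

Adding inert gas at constant total pressure expands the volume and lowers every reacting partial pressure. With Δn_gas = 3 − 0 = +3, Q moves away from K toward the side with fewer gas moles, so the system shifts toward the side with more gas moles — to the right.
A catalyst speeds both forward and reverse rates equally; it changes neither Q nor K — no shift from this change.
The net shift is to the right. W is a product, so its amount increases.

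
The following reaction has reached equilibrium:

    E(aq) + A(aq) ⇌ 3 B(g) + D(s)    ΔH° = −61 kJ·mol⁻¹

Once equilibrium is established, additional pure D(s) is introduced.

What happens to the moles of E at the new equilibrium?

D is a pure solid; its activity is 1 regardless of amount, so Q is unaffected — no shift from this change.
No net shift occurs, so the amount of E is unchanged.

unchanged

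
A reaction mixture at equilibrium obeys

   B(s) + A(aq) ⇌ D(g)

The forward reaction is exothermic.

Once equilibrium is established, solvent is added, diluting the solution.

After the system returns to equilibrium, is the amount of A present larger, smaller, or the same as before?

increases

Dilution lowers every aqueous concentration by the same factor. Δn_aq = 0 − 1 = -1, so the system shifts toward the side with more dissolved moles — to the left.
The net shift is to the left. A is a reactant, so its amount increases.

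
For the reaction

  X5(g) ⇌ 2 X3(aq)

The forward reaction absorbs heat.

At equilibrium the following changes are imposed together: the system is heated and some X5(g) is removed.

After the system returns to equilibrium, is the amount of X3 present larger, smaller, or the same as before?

The forward reaction is endothermic. Raising T favours the endothermic direction — shift to the right.
Removing X5 (g), a reactant, drives the reaction to the left.
The two effects oppose each other, so the net shift — and hence the change in X3 — cannot be determined from the given information.

cannot be determined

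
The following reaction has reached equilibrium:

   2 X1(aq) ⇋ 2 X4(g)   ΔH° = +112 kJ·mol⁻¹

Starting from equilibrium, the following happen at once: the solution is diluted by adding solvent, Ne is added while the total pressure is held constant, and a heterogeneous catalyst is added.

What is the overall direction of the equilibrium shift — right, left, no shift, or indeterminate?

cannot be determined

Dilution lowers every aqueous concentration by the same factor. Δn_aq = 0 − 2 = -2, so the system shifts toward the side with more dissolved moles — to the left.
Adding inert gas at constant total pressure expands the volume and lowers every reacting partial pressure. With Δn_gas = 2 − 0 = +2, Q moves away from K toward the side with fewer gas moles, so the system shifts toward the side with more gas moles — to the right.
A catalyst speeds both forward and reverse rates equally; it changes neither Q nor K — no shift from this change.
The individual effects push in opposite directions; without quantitative information the net direction cannot be determined.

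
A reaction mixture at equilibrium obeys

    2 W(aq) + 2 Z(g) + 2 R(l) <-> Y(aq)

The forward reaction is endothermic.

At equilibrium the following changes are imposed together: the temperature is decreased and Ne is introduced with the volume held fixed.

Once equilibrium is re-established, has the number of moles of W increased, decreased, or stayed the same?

The forward reaction is endothermic. Lowering T favours the exothermic direction — shift to the left.
At constant volume, adding an inert gas leaves every reacting species' partial pressure unchanged, so Q is unchanged — no shift from this change.
The net shift is to the left. W is a reactant, so its amount increases.

increases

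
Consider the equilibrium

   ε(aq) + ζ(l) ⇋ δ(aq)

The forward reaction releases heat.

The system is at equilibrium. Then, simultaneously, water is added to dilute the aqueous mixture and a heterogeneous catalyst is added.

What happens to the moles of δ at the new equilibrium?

Dilution scales every aqueous concentration by the same factor. Δn_aq = 1 − 1 = 0, so Q is unchanged — no shift.
A catalyst speeds both forward and reverse rates equally; it changes neither Q nor K — no shift from this change.
No net shift occurs, so the amount of δ is unchanged.

unchanged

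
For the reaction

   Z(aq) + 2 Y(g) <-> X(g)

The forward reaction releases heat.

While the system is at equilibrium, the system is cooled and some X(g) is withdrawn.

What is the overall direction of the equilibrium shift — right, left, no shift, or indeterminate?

The forward reaction is exothermic. Lowering T favours the exothermic direction — shift to the right.
Removing X (g), a product, drives the reaction to the right.
All effects act in the same direction — net shift to the right.

right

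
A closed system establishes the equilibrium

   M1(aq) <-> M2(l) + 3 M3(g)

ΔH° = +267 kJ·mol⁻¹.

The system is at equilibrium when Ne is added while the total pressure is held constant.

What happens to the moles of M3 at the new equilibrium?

Adding inert gas at constant total pressure expands the volume and lowers every reacting partial pressure. With Δn_gas = 3 − 0 = +3, Q moves away from K toward the side with fewer gas moles, so the system shifts toward the side with more gas moles — to the right.
The net shift is to the right. M3 is a product, so its amount increases.

increases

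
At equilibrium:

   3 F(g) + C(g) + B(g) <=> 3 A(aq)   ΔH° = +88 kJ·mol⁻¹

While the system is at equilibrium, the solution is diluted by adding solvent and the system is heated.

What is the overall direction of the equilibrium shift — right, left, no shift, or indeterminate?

right

Dilution lowers every aqueous concentration by the same factor. Δn_aq = 3 − 0 = +3, so the system shifts toward the side with more dissolved moles — to the right.
The forward reaction is endothermic. Raising T favours the endothermic direction — shift to the right.
All effects act in the same direction — net shift to the right.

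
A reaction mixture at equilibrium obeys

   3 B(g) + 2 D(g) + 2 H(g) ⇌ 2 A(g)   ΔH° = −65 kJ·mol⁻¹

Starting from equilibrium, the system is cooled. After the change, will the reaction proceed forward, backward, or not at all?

The forward reaction is exothermic. Lowering T favours the exothermic direction — shift to the right.

right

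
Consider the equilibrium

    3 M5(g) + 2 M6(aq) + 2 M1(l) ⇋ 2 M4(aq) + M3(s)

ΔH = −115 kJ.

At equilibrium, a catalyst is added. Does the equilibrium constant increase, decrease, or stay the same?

The equilibrium constant depends only on temperature. This perturbation changes neither the position of equilibrium nor K.

unchanged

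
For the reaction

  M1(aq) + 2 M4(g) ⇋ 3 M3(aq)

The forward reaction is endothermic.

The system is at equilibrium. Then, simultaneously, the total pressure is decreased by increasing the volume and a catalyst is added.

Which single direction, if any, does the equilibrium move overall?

Gas moles: reactants 2, products 0 (Δn_gas = -2). Expansion shifts the system toward the side with more moles of gas — to the left.
A catalyst speeds both forward and reverse rates equally; it changes neither Q nor K — no shift from this change.
Only the nonzero effect(s) matter; the net shift is to the left.

left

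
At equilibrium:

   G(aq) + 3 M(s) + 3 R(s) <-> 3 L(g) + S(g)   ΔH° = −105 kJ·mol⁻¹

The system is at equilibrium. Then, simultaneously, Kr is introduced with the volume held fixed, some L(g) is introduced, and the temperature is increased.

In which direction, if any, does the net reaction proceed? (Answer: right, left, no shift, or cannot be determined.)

left

At constant volume, adding an inert gas leaves every reacting species' partial pressure unchanged, so Q is unchanged — no shift from this change.
Adding L (g), a product, drives the reaction to the left.
The forward reaction is exothermic. Raising T favours the endothermic direction — shift to the left.
Only the nonzero effect(s) matter; the net shift is to the left.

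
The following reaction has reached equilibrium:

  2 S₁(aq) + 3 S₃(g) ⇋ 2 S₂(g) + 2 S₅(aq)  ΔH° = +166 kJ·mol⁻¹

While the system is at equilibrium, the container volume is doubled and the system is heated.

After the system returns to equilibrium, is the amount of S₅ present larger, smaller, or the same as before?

Gas moles: reactants 3, products 2 (Δn_gas = -1). Expansion shifts the system toward the side with more moles of gas — to the left.
The forward reaction is endothermic. Raising T favours the endothermic direction — shift to the right.
The two effects oppose each other, so the net shift — and hence the change in S₅ — cannot be determined from the given information.

cannot be determined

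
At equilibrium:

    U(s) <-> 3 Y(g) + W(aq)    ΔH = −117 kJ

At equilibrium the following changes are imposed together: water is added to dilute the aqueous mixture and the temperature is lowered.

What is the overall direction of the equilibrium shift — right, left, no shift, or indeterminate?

right

Dilution lowers every aqueous concentration by the same factor. Δn_aq = 1 − 0 = +1, so the system shifts toward the side with more dissolved moles — to the right.
The forward reaction is exothermic. Lowering T favours the exothermic direction — shift to the right.
All effects act in the same direction — net shift to the right.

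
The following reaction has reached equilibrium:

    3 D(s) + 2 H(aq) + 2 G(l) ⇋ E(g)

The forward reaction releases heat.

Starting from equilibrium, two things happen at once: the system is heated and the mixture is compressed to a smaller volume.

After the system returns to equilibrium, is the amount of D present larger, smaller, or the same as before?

increases

The forward reaction is exothermic. Raising T favours the endothermic direction — shift to the left.
Gas moles: reactants 0, products 1 (Δn_gas = +1). Compression shifts the system toward the side with fewer moles of gas — to the left.
The net shift is to the left. D is a reactant, so its amount increases.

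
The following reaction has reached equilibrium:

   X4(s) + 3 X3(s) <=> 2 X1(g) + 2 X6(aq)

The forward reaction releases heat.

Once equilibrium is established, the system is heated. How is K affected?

K depends on temperature via the van 't Hoff relation. The forward reaction is exothermic, so raising T decreases K.

decreases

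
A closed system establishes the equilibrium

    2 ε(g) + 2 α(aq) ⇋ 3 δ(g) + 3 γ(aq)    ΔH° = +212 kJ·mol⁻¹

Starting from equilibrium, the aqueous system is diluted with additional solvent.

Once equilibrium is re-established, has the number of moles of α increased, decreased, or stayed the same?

Dilution lowers every aqueous concentration by the same factor. Δn_aq = 3 − 2 = +1, so the system shifts toward the side with more dissolved moles — to the right.
The net shift is to the right. α is a reactant, so its amount decreases.

decreases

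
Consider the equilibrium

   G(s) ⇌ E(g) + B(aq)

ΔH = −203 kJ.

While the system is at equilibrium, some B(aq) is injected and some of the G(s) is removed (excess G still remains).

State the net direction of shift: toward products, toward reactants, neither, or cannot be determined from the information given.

left

Adding B (aq), a product, drives the reaction to the left.
G is a pure solid; its activity is 1 regardless of amount, so Q is unaffected — no shift from this change.
Only the nonzero effect(s) matter; the net shift is to the left.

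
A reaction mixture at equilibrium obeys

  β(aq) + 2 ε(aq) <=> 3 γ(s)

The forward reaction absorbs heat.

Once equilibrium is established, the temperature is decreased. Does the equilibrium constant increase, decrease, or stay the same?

K depends on temperature via the van 't Hoff relation. The forward reaction is endothermic, so lowering T decreases K.

decreases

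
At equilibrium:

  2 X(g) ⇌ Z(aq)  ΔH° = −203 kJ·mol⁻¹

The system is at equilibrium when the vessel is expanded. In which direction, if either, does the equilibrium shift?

left

Gas moles: reactants 2, products 0 (Δn_gas = -2). Expansion shifts the system toward the side with more moles of gas — to the left.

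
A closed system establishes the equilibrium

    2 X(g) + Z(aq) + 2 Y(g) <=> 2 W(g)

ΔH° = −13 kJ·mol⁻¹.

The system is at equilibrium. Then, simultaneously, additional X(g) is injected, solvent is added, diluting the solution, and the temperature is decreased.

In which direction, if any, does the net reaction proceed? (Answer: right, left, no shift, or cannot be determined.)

Adding X (g), a reactant, drives the reaction to the right.
Dilution lowers every aqueous concentration by the same factor. Δn_aq = 0 − 1 = -1, so the system shifts toward the side with more dissolved moles — to the left.
The forward reaction is exothermic. Lowering T favours the exothermic direction — shift to the right.
The individual effects push in opposite directions; without quantitative information the net direction cannot be determined.

cannot be determined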